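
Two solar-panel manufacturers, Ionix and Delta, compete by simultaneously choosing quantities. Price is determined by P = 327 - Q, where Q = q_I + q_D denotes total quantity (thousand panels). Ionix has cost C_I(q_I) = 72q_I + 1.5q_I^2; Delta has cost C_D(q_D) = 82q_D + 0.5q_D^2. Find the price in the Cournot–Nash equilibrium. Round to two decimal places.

Ionix's profit: π_I = (327 - Q)q_I - (72q_I + (3/2)q_I²). Setting ∂π_I/∂q_I = 0: 255 - 5q_I - (q_D) = 0.
Delta's profit: π_D = (327 - Q)q_D - (82q_D + (1/2)q_D²). Setting ∂π_D/∂q_D = 0: 245 - 3q_D - (q_I) = 0.
Best responses: q_I = (255 - q_D)/5, q_D = (245 - q_I)/3.
Solving the pair: q_I = 260/7, q_D = 485/7.
Total output Q = 745/7, so price P = 327 - 745/7 = 1544/7.

220.57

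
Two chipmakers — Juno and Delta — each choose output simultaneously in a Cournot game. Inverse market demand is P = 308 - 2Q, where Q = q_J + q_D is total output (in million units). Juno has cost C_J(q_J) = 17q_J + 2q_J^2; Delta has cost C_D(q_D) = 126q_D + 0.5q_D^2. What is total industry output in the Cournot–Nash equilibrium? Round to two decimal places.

54.58

Juno's profit: π_J = (308 - 2Q)q_J - (17q_J + 2q_J²). Setting ∂π_J/∂q_J = 0: 291 - 8q_J - 2(q_D) = 0.
Delta's first-order condition: 182 - 5q_D - 2(q_J) = 0.
So q_J = (291 - 2q_D)/8 and q_D = (182 - 2q_J)/5.
Solving the pair: q_J = 1091/36, q_D = 437/18.
Total output Q = 1091/36 + 437/18 = 655/12.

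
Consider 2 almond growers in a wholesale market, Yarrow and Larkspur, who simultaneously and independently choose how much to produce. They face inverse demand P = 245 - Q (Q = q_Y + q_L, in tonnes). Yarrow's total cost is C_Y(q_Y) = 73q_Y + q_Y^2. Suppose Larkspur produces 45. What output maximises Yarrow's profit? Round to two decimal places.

31.75

With the rival's output fixed at 45, Yarrow's profit is π_Y = (245 - 45 - q_Y)q_Y - (73q_Y + q_Y²) = (200 - q_Y)q_Y - (73q_Y + q_Y²).
∂π_Y/∂q_Y = 127 - 4q_Y = 0, so q_Y = 127/4.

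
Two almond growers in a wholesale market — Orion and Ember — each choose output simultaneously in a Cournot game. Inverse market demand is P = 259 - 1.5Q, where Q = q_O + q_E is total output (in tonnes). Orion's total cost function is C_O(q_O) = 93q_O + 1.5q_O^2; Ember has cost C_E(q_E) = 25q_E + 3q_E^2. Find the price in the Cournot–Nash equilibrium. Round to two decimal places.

192.39

Orion's profit: π_O = (259 - 1.5Q)q_O - (93q_O + (3/2)q_O²). Setting ∂π_O/∂q_O = 0: 166 - 6q_O - (3/2)(q_E) = 0.
Ember's profit: π_E = (259 - 1.5Q)q_E - (25q_E + 3q_E²). Setting ∂π_E/∂q_E = 0: 234 - 9q_E - (3/2)(q_O) = 0.
Rearranging gives the reaction functions q_O = (166 - (3/2)q_E)/6 and q_E = (234 - (3/2)q_O)/9.
Substituting one into the other gives q_O = 508/23 and q_E = 1540/69.
Total output Q = 44.4058, so price P = 259 - (3/2)·44.4058 = 192.3913.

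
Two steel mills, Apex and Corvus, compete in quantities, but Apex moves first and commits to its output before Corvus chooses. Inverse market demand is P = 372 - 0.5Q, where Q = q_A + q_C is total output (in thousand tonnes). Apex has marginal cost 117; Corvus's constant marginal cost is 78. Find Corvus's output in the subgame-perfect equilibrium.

Solve by backward induction. Given q_A, the follower Corvus maximises π_C = (372 - (1/2)q_A - (1/2)q_C)q_C - 78q_C.
Setting the follower's marginal profit to zero, 294 - (1/2)q_A - q_C = 0, i.e. q_C = (294 - (1/2)q_A).
Apex substitutes q_C(q_A) into its own profit: π_A = q_A(372 - (1/2)q_A - (294 - (1/2)q_A)/2) - 117q_A = (225 - (1/4)q_A)q_A - 117q_A.
Maximising: ∂π_A/∂q_A = 108 - (1/2)q_A = 0, giving q_A = 216.
Then q_C = (294 - (1/2)·216) = 186.

186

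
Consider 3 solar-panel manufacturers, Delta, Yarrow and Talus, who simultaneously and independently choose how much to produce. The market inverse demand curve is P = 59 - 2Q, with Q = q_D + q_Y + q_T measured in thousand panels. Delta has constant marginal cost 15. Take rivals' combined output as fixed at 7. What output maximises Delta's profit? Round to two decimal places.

With rivals' combined output fixed at 7, Delta's profit is π_D = (59 - 2·7 - 2q_D)q_D - (15q_D) = (45 - 2q_D)q_D - (15q_D).
∂π_D/∂q_D = 30 - 4q_D = 0, so q_D = 15/2.

7.50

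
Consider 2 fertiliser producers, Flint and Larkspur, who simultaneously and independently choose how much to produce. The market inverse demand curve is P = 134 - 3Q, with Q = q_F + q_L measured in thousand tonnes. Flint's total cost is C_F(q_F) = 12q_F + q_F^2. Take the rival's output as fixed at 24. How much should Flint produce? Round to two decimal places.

With the rival's output fixed at 24, Flint's profit is π_F = (134 - 3·24 - 3q_F)q_F - (12q_F + q_F²) = (62 - 3q_F)q_F - (12q_F + q_F²).
∂π_F/∂q_F = 50 - 8q_F = 0, so q_F = 25/4.

6.25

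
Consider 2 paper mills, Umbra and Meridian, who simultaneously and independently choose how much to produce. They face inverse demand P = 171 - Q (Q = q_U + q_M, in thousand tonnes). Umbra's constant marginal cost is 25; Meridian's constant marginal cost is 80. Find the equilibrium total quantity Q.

Umbra's profit: π_U = (171 - Q)q_U - (25q_U). Setting ∂π_U/∂q_U = 0: 146 - 2q_U - (q_M) = 0.
Meridian's profit: π_M = (171 - Q)q_M - (80q_M). Setting ∂π_M/∂q_M = 0: 91 - 2q_M - (q_U) = 0.
So q_U = (146 - q_M)/2 and q_M = (91 - q_U)/2.
Substituting one into the other gives q_U = 67 and q_M = 12.
Total output Q = 67 + 12 = 79.

79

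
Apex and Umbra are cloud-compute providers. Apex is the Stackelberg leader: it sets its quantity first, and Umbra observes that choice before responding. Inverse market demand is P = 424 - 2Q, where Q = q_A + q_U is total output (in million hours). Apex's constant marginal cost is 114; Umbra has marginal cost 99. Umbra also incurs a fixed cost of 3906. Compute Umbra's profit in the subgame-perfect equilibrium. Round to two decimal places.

Solve by backward induction. Given q_A, the follower Umbra maximises π_U = (424 - 2q_A - 2q_U)q_U - 99q_U.
Follower FOC: 325 - 2q_A - 4q_U = 0, so q_U(q_A) = (325 - 2q_A)/4.
The leader anticipates this reaction. Substituting into P = 424 - 2Q gives P = 523/2 - q_A, so π_A = (523/2 - q_A)q_A - 114q_A.
Leader FOC: 295/2 - 2q_A = 0, so q_A = 295/4.
Then q_U = (325 - 2·(295/4))/4 = 355/8.
Price P = 424 - 2·(945/8) = 751/4.
Umbra's profit: (751/4 - 99)·(355/8) - 3906 = 1033/32.

32.28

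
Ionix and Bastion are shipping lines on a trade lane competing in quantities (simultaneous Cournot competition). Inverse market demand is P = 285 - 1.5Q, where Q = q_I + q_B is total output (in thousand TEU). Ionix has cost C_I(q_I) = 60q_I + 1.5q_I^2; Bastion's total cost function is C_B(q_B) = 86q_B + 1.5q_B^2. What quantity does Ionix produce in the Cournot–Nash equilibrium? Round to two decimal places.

Ionix's profit: π_I = (285 - 1.5Q)q_I - (60q_I + (3/2)q_I²). Setting ∂π_I/∂q_I = 0: 225 - 6q_I - (3/2)(q_B) = 0.
Bastion's profit: π_B = (285 - 1.5Q)q_B - (86q_B + (3/2)q_B²). Setting ∂π_B/∂q_B = 0: 199 - 6q_B - (3/2)(q_I) = 0.
Best responses: q_I = (225 - (3/2)q_B)/6, q_B = (199 - (3/2)q_I)/6.
Substituting one into the other gives q_I = 1402/45 and q_B = 1142/45.

31.16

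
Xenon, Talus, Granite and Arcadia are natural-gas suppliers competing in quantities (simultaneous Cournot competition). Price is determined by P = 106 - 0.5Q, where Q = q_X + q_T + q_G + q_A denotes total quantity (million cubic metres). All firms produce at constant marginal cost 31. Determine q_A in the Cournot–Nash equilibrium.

30

Each firm earns π_i = (106 - 0.5Q)q_i - 31q_i.
First-order condition (treating rivals' output as given): 75 - q_i - (1/2)·Σ_{j≠i} q_j = 0.
By symmetry each firm produces the same amount; substituting Σ_{j≠i} q_j = 3q_i yields q_i = 75/(5/2) = 30.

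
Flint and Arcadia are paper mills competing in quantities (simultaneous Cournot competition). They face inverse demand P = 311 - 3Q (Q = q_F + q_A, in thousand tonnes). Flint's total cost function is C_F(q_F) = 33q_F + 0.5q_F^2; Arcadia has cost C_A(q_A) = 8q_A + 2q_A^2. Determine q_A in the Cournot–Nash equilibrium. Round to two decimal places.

Flint's profit: π_F = (311 - 3Q)q_F - (33q_F + (1/2)q_F²). Setting ∂π_F/∂q_F = 0: 278 - 7q_F - 3(q_A) = 0.
Arcadia's first-order condition: 303 - 10q_A - 3(q_F) = 0.
So q_F = (278 - 3q_A)/7 and q_A = (303 - 3q_F)/10.
Substituting one into the other gives q_F = 1871/61 and q_A = 1287/61.

21.10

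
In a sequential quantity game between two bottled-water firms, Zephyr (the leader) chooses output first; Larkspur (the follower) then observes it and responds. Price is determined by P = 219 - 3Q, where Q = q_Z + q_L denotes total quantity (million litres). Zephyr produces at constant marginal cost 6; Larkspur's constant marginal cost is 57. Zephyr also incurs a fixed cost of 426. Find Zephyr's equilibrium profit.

The follower Larkspur best-responds to any q_Z: π_L = (219 - 3Q)q_L - 57q_L.
Follower FOC: 162 - 3q_Z - 6q_L = 0, so q_L(q_Z) = (162 - 3q_Z)/6.
Zephyr substitutes q_L(q_Z) into its own profit: π_Z = q_Z(219 - 3q_Z - (162 - 3q_Z)/2) - 6q_Z = (138 - (3/2)q_Z)q_Z - 6q_Z.
The leader's first-order condition 132 - 3q_Z = 0 yields q_Z = 44.
Then q_L = (162 - 3·44)/6 = 5.
Price P = 219 - 3·49 = 72.
Zephyr's profit: (72 - 6)·44 - 426 = 2478.

2478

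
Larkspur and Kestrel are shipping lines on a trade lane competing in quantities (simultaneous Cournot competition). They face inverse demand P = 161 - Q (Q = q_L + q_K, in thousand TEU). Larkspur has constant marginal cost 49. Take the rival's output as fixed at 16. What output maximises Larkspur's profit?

With the rival's output fixed at 16, Larkspur's profit is π_L = (161 - 16 - q_L)q_L - (49q_L) = (145 - q_L)q_L - (49q_L).
∂π_L/∂q_L = 96 - 2q_L = 0, so q_L = 48.

48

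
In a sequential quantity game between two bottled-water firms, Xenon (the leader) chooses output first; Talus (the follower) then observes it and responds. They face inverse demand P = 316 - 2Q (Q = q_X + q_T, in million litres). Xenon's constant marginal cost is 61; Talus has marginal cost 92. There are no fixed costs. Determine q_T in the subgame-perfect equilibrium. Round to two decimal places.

20.25

Solve by backward induction. Given q_X, the follower Talus maximises π_T = (316 - 2q_X - 2q_T)q_T - 92q_T.
Setting the follower's marginal profit to zero, 224 - 2q_X - 4q_T = 0, i.e. q_T = (224 - 2q_X)/4.
The leader anticipates this reaction. Substituting into P = 316 - 2Q gives P = 204 - q_X, so π_X = (204 - q_X)q_X - 61q_X.
Maximising: ∂π_X/∂q_X = 143 - 2q_X = 0, giving q_X = 143/2.
Then q_T = (224 - 2·(143/2))/4 = 81/4.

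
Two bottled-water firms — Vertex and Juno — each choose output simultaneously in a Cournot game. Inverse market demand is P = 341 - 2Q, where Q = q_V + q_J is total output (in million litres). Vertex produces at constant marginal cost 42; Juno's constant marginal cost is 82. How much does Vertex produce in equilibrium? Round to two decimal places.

Vertex's profit: π_V = (341 - 2Q)q_V - (42q_V). Setting ∂π_V/∂q_V = 0: 299 - 4q_V - 2(q_J) = 0.
Juno's first-order condition: 259 - 4q_J - 2(q_V) = 0.
Best responses: q_V = (299 - 2q_J)/4, q_J = (259 - 2q_V)/4.
Solving the pair: q_V = 113/2, q_J = 73/2.

56.50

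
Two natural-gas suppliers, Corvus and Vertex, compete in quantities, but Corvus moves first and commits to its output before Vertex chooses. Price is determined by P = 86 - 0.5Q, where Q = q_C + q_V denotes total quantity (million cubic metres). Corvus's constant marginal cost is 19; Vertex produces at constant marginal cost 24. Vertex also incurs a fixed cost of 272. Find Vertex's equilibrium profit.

The follower Vertex best-responds to any q_C: π_V = (86 - 0.5Q)q_V - 24q_V.
∂π_V/∂q_V = 62 - (1/2)q_C - q_V = 0 gives the reaction function q_V = (62 - (1/2)q_C).
The leader anticipates this reaction. Substituting into P = 86 - 0.5Q gives P = 55 - (1/4)q_C, so π_C = (55 - (1/4)q_C)q_C - 19q_C.
The leader's first-order condition 36 - (1/2)q_C = 0 yields q_C = 72.
Then q_V = (62 - (1/2)·72) = 26.
Price P = 86 - (1/2)·98 = 37.
Vertex's profit: (37 - 24)·26 - 272 = 66.

66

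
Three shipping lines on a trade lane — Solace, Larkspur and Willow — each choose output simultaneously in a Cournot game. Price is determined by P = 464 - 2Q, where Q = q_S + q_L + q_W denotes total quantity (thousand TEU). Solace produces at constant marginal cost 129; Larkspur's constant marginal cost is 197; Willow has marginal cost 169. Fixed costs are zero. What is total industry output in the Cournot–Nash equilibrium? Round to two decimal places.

112.13

Solace's profit: π_S = (464 - 2Q)q_S - (129q_S). Setting ∂π_S/∂q_S = 0: 335 - 4q_S - 2(q_L + q_W) = 0.
Larkspur's profit: π_L = (464 - 2Q)q_L - (197q_L). Setting ∂π_L/∂q_L = 0: 267 - 4q_L - 2(q_S + q_W) = 0.
Willow's profit: π_W = (464 - 2Q)q_W - (169q_W). Setting ∂π_W/∂q_W = 0: 295 - 4q_W - 2(q_S + q_L) = 0.
Summing all 3 equations gives 897 − 8Q = 0, hence Q = 897/8.
Back-substituting: q_S = (335 − 897/4)/2 = 443/8, q_L = (267 − 897/4)/2 = 171/8, q_W = (295 − 897/4)/2 = 283/8.
Total output Q = 443/8 + 171/8 + 283/8 = 897/8.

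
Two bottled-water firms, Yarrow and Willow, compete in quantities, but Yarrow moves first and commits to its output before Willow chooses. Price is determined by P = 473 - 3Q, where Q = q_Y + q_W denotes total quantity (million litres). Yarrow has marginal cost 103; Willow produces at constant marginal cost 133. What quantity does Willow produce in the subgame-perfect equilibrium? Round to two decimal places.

23.33

Solve by backward induction. Given q_Y, the follower Willow maximises π_W = (473 - 3q_Y - 3q_W)q_W - 133q_W.
Setting the follower's marginal profit to zero, 340 - 3q_Y - 6q_W = 0, i.e. q_W = (340 - 3q_Y)/6.
Yarrow substitutes q_W(q_Y) into its own profit: π_Y = q_Y(473 - 3q_Y - (340 - 3q_Y)/2) - 103q_Y = (303 - (3/2)q_Y)q_Y - 103q_Y.
The leader's first-order condition 200 - 3q_Y = 0 yields q_Y = 200/3.
Then q_W = (340 - 3·(200/3))/6 = 70/3.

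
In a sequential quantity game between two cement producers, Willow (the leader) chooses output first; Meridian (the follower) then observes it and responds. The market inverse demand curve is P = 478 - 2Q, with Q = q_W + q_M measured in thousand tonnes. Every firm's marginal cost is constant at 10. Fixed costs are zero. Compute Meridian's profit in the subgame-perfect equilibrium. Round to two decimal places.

6844.50

Solve by backward induction. Given q_W, the follower Meridian maximises π_M = (478 - 2q_W - 2q_M)q_M - 10q_M.
Follower FOC: 468 - 2q_W - 4q_M = 0, so q_M(q_W) = (468 - 2q_W)/4.
Willow substitutes q_M(q_W) into its own profit: π_W = q_W(478 - 2q_W - (468 - 2q_W)/2) - 10q_W = (244 - q_W)q_W - 10q_W.
Leader FOC: 234 - 2q_W = 0, so q_W = 117.
Then q_M = (468 - 2·117)/4 = 117/2.
Price P = 478 - 2·(351/2) = 127.
Meridian's profit: (127 - 10)·(117/2) = 6844.5000.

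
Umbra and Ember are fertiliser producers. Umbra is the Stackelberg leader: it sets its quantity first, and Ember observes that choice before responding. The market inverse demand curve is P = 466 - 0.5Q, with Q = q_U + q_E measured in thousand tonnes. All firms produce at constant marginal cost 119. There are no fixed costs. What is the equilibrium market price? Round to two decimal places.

The follower Ember best-responds to any q_U: π_E = (466 - 0.5Q)q_E - 119q_E.
Setting the follower's marginal profit to zero, 347 - (1/2)q_U - q_E = 0, i.e. q_E = (347 - (1/2)q_U).
The leader anticipates this reaction. Substituting into P = 466 - 0.5Q gives P = 585/2 - (1/4)q_U, so π_U = (585/2 - (1/4)q_U)q_U - 119q_U.
The leader's first-order condition 347/2 - (1/2)q_U = 0 yields q_U = 347.
Then q_E = (347 - (1/2)·347) = 347/2.
Total output Q = 1041/2, so price P = 466 - (1/2)·(1041/2) = 823/4.

205.75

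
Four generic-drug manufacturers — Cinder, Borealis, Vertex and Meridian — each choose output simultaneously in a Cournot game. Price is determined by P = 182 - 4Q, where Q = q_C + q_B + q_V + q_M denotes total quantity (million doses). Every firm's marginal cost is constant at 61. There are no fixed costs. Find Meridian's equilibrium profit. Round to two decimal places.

A representative firm's profit is π_i = q_i(182 - 4Q) - 61q_i.
First-order condition (treating rivals' output as given): 121 - 8q_i - 4·Σ_{j≠i} q_j = 0.
By symmetry each firm produces the same amount; substituting Σ_{j≠i} q_j = 3q_i yields q_i = 121/20.
Price P = 182 - 4·(121/5) = 426/5.
Meridian's profit: (426/5 - 61)·(121/20) = 146.4100.

146.41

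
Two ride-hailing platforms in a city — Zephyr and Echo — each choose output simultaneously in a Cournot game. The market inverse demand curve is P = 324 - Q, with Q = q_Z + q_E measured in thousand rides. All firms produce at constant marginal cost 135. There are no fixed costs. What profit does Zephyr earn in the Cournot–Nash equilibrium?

3969

Each firm earns π_i = (324 - Q)q_i - 135q_i.
Setting ∂π_i/∂q_i = 0 with rivals' quantities fixed: 189 - 2q_i - q_j = 0.
With identical firms every q_j equals q_i, so q_j = q_i and 189 = 3q_i, giving q_i = 63.
Price P = 324 - 126 = 198.
Zephyr's profit: (198 - 135)·63 = 3969.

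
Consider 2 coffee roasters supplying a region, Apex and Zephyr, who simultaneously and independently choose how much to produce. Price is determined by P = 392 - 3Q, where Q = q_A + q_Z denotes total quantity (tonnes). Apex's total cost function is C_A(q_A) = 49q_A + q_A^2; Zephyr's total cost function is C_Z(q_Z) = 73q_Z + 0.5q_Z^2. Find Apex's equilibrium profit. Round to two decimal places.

Apex's profit: π_A = (392 - 3Q)q_A - (49q_A + q_A²). Setting ∂π_A/∂q_A = 0: 343 - 8q_A - 3(q_Z) = 0.
Zephyr's profit: π_Z = (392 - 3Q)q_Z - (73q_Z + (1/2)q_Z²). Setting ∂π_Z/∂q_Z = 0: 319 - 7q_Z - 3(q_A) = 0.
So q_A = (343 - 3q_Z)/8 and q_Z = (319 - 3q_A)/7.
Substituting one into the other gives q_A = 1444/47 and q_Z = 1523/47.
Price P = 392 - 3·63.1277 = 202.6170.
Apex's profit: 202.6170·(1444/47) - 49·(1444/47) - (1444/47)² = 3775.7103.

3775.71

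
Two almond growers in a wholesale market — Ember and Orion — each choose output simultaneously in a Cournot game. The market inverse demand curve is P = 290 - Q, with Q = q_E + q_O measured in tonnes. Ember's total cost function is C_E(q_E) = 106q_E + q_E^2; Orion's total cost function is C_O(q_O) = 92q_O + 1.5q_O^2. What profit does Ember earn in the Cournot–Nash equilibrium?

Ember's profit: π_E = (290 - Q)q_E - (106q_E + q_E²). Setting ∂π_E/∂q_E = 0: 184 - 4q_E - (q_O) = 0.
Orion's first-order condition: 198 - 5q_O - (q_E) = 0.
So q_E = (184 - q_O)/4 and q_O = (198 - q_E)/5.
Solving the pair: q_E = 38, q_O = 32.
Price P = 290 - 70 = 220.
Ember's profit: 220·38 - 106·38 - 38² = 2888.

2888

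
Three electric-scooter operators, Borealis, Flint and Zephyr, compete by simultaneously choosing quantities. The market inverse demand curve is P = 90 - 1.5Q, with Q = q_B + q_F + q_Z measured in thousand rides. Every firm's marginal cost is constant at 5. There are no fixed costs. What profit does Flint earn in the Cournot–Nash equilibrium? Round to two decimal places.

301.04

A representative firm's profit is π_i = q_i(90 - 1.5Q) - 5q_i.
Setting ∂π_i/∂q_i = 0 with rivals' quantities fixed: 85 - 3q_i - (3/2)·Σ_{j≠i} q_j = 0.
By symmetry each firm produces the same amount; substituting Σ_{j≠i} q_j = 2q_i yields q_i = 85/6.
Price P = 90 - (3/2)·(85/2) = 105/4.
Flint's profit: (105/4 - 5)·(85/6) = 301.0417.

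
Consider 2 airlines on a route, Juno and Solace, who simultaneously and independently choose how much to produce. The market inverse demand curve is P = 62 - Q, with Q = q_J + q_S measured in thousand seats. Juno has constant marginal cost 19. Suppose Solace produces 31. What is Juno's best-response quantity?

With the rival's output fixed at 31, Juno's profit is π_J = (62 - 31 - q_J)q_J - (19q_J) = (31 - q_J)q_J - (19q_J).
∂π_J/∂q_J = 12 - 2q_J = 0, so q_J = 6.

6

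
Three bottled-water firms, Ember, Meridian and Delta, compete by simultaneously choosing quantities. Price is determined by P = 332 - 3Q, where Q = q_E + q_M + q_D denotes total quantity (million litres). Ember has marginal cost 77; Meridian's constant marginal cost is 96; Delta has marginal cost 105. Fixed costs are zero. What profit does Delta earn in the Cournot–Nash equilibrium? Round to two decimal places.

Ember's profit: π_E = (332 - 3Q)q_E - (77q_E). Setting ∂π_E/∂q_E = 0: 255 - 6q_E - 3(q_M + q_D) = 0.
Meridian's first-order condition: 236 - 6q_M - 3(q_E + q_D) = 0.
Delta's profit: π_D = (332 - 3Q)q_D - (105q_D). Setting ∂π_D/∂q_D = 0: 227 - 6q_D - 3(q_E + q_M) = 0.
Adding the 3 first-order conditions: 718 − 12Q = 0, so Q = 359/6.
Back-substituting: q_E = (255 − 359/2)/3 = 151/6, q_M = (236 − 359/2)/3 = 113/6, q_D = (227 − 359/2)/3 = 95/6.
Price P = 332 - 3·(359/6) = 305/2.
Delta's profit: (305/2 - 105)·(95/6) = 752.0833.

752.08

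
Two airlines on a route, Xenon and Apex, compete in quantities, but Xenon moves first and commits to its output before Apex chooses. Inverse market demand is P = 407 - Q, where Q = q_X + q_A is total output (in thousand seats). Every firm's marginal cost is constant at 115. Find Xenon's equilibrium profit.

Solve by backward induction. Given q_X, the follower Apex maximises π_A = (407 - q_X - q_A)q_A - 115q_A.
Follower FOC: 292 - q_X - 2q_A = 0, so q_A(q_X) = (292 - q_X)/2.
Xenon substitutes q_A(q_X) into its own profit: π_X = q_X(407 - q_X - (292 - q_X)/2) - 115q_X = (261 - (1/2)q_X)q_X - 115q_X.
Maximising: ∂π_X/∂q_X = 146 - q_X = 0, giving q_X = 146.
Then q_A = (292 - 146)/2 = 73.
Price P = 407 - 219 = 188.
Xenon's profit: (188 - 115)·146 = 10658.

10658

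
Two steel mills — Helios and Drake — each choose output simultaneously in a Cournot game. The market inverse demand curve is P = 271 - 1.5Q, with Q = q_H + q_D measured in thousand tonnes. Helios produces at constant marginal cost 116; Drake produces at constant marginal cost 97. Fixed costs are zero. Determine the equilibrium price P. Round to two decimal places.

Helios's profit: π_H = (271 - 1.5Q)q_H - (116q_H). Setting ∂π_H/∂q_H = 0: 155 - 3q_H - (3/2)(q_D) = 0.
Drake's first-order condition: 174 - 3q_D - (3/2)(q_H) = 0.
So q_H = (155 - (3/2)q_D)/3 and q_D = (174 - (3/2)q_H)/3.
Solving the pair: q_H = 272/9, q_D = 386/9.
Total output Q = 658/9, so price P = 271 - (3/2)·(658/9) = 484/3.

161.33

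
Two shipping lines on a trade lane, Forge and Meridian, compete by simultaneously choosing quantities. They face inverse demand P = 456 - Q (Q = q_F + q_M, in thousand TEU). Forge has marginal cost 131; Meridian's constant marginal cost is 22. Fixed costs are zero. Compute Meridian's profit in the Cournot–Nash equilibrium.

Forge's profit: π_F = (456 - Q)q_F - (131q_F). Setting ∂π_F/∂q_F = 0: 325 - 2q_F - (q_M) = 0.
Meridian's first-order condition: 434 - 2q_M - (q_F) = 0.
Rearranging gives the reaction functions q_F = (325 - q_M)/2 and q_M = (434 - q_F)/2.
Solving the pair: q_F = 72, q_M = 181.
Price P = 456 - 253 = 203.
Meridian's profit: (203 - 22)·181 = 32761.

32761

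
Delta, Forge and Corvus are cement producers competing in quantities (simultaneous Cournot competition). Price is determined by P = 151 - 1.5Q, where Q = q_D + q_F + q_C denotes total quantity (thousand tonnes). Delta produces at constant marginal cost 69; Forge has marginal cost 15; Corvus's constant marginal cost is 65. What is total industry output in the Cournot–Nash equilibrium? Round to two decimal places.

Delta's profit: π_D = (151 - 1.5Q)q_D - (69q_D). Setting ∂π_D/∂q_D = 0: 82 - 3q_D - (3/2)(q_F + q_C) = 0.
Forge's first-order condition: 136 - 3q_F - (3/2)(q_D + q_C) = 0.
Corvus's first-order condition: 86 - 3q_C - (3/2)(q_D + q_F) = 0.
Adding the 3 first-order conditions: 304 − 6Q = 0, so Q = 152/3.
Back-substituting: q_D = (82 − 76)/(3/2) = 4, q_F = (136 − 76)/(3/2) = 40, q_C = (86 − 76)/(3/2) = 20/3.
Total output Q = 4 + 40 + 20/3 = 152/3.

50.67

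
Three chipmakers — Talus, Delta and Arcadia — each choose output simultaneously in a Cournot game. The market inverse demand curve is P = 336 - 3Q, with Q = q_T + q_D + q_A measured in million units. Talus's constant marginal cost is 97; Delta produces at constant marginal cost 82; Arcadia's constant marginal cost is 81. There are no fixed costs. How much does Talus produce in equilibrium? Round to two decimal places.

17.33

Talus's profit: π_T = (336 - 3Q)q_T - (97q_T). Setting ∂π_T/∂q_T = 0: 239 - 6q_T - 3(q_D + q_A) = 0.
Delta's profit: π_D = (336 - 3Q)q_D - (82q_D). Setting ∂π_D/∂q_D = 0: 254 - 6q_D - 3(q_T + q_A) = 0.
Arcadia's first-order condition: 255 - 6q_A - 3(q_T + q_D) = 0.
Summing all 3 equations gives 748 − 12Q = 0, hence Q = 187/3.
Back-substituting: q_T = (239 − 187)/3 = 52/3, q_D = (254 − 187)/3 = 67/3, q_A = (255 − 187)/3 = 68/3.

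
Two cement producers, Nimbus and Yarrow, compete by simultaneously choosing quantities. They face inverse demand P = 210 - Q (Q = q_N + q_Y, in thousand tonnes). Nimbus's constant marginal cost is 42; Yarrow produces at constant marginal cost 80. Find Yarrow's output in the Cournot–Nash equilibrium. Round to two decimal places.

30.67

Nimbus's profit: π_N = (210 - Q)q_N - (42q_N). Setting ∂π_N/∂q_N = 0: 168 - 2q_N - (q_Y) = 0.
Yarrow's first-order condition: 130 - 2q_Y - (q_N) = 0.
Best responses: q_N = (168 - q_Y)/2, q_Y = (130 - q_N)/2.
Solving the pair: q_N = 206/3, q_Y = 92/3.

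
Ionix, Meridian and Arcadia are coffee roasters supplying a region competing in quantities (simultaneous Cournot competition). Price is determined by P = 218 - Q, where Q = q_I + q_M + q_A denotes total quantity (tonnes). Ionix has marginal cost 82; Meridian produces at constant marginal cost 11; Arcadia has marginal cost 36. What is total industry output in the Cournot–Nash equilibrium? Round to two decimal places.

Ionix's profit: π_I = (218 - Q)q_I - (82q_I). Setting ∂π_I/∂q_I = 0: 136 - 2q_I - (q_M + q_A) = 0.
Meridian's profit: π_M = (218 - Q)q_M - (11q_M). Setting ∂π_M/∂q_M = 0: 207 - 2q_M - (q_I + q_A) = 0.
Arcadia's profit: π_A = (218 - Q)q_A - (36q_A). Setting ∂π_A/∂q_A = 0: 182 - 2q_A - (q_I + q_M) = 0.
Adding the 3 first-order conditions: 525 − 4Q = 0, so Q = 525/4.
Back-substituting: q_I = (136 − 525/4) = 19/4, q_M = (207 − 525/4) = 303/4, q_A = (182 − 525/4) = 203/4.
Total output Q = 19/4 + 303/4 + 203/4 = 525/4.

131.25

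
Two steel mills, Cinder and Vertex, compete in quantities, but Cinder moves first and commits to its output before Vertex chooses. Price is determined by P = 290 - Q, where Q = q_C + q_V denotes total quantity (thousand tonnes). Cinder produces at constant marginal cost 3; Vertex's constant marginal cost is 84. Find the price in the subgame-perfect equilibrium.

The follower Vertex best-responds to any q_C: π_V = (290 - Q)q_V - 84q_V.
Follower FOC: 206 - q_C - 2q_V = 0, so q_V(q_C) = (206 - q_C)/2.
Cinder substitutes q_V(q_C) into its own profit: π_C = q_C(290 - q_C - (206 - q_C)/2) - 3q_C = (187 - (1/2)q_C)q_C - 3q_C.
The leader's first-order condition 184 - q_C = 0 yields q_C = 184.
Then q_V = (206 - 184)/2 = 11.
Total output Q = 195, so price P = 290 - 195 = 95.

95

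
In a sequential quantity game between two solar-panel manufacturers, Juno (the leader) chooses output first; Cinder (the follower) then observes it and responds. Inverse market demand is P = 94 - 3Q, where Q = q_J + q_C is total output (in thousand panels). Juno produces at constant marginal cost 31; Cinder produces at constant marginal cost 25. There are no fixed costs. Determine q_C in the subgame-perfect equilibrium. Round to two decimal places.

6.75

Solve by backward induction. Given q_J, the follower Cinder maximises π_C = (94 - 3q_J - 3q_C)q_C - 25q_C.
∂π_C/∂q_C = 69 - 3q_J - 6q_C = 0 gives the reaction function q_C = (69 - 3q_J)/6.
The leader anticipates this reaction. Substituting into P = 94 - 3Q gives P = 119/2 - (3/2)q_J, so π_J = (119/2 - (3/2)q_J)q_J - 31q_J.
The leader's first-order condition 57/2 - 3q_J = 0 yields q_J = 19/2.
Then q_C = (69 - 3·(19/2))/6 = 27/4.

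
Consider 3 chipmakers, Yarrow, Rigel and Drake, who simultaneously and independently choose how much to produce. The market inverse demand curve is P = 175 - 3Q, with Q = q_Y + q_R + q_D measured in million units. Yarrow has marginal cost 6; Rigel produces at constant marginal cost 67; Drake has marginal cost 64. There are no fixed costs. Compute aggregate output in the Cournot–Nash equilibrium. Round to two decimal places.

Yarrow's profit: π_Y = (175 - 3Q)q_Y - (6q_Y). Setting ∂π_Y/∂q_Y = 0: 169 - 6q_Y - 3(q_R + q_D) = 0.
Rigel's profit: π_R = (175 - 3Q)q_R - (67q_R). Setting ∂π_R/∂q_R = 0: 108 - 6q_R - 3(q_Y + q_D) = 0.
Drake's first-order condition: 111 - 6q_D - 3(q_Y + q_R) = 0.
Adding the 3 first-order conditions: 388 − 12Q = 0, so Q = 97/3.
Back-substituting: q_Y = (169 − 97)/3 = 24, q_R = (108 − 97)/3 = 11/3, q_D = (111 − 97)/3 = 14/3.
Total output Q = 24 + 11/3 + 14/3 = 97/3.

32.33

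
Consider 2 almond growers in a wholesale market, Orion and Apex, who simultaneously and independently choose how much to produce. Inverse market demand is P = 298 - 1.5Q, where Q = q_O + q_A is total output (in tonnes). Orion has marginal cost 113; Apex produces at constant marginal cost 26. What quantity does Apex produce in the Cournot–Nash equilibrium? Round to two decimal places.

79.78

Orion's profit: π_O = (298 - 1.5Q)q_O - (113q_O). Setting ∂π_O/∂q_O = 0: 185 - 3q_O - (3/2)(q_A) = 0.
Apex's profit: π_A = (298 - 1.5Q)q_A - (26q_A). Setting ∂π_A/∂q_A = 0: 272 - 3q_A - (3/2)(q_O) = 0.
Best responses: q_O = (185 - (3/2)q_A)/3, q_A = (272 - (3/2)q_O)/3.
Substituting one into the other gives q_O = 196/9 and q_A = 718/9.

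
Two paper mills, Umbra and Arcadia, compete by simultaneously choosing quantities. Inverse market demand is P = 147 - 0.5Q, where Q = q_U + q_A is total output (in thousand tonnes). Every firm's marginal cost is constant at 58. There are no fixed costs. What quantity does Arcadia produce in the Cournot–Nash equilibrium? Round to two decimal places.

A representative firm's profit is π_i = q_i(147 - 0.5Q) - 58q_i.
Setting ∂π_i/∂q_i = 0 with rivals' quantities fixed: 89 - q_i - (1/2)q_j = 0.
By symmetry each firm produces the same amount; substituting q_j = q_i yields q_i = 89/(3/2) = 178/3.

59.33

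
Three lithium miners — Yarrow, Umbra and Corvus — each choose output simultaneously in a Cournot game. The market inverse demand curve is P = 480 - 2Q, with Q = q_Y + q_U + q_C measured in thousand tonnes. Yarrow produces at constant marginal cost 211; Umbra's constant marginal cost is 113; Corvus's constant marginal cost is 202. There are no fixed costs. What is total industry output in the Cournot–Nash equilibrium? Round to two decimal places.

114.25

Yarrow's profit: π_Y = (480 - 2Q)q_Y - (211q_Y). Setting ∂π_Y/∂q_Y = 0: 269 - 4q_Y - 2(q_U + q_C) = 0.
Umbra's first-order condition: 367 - 4q_U - 2(q_Y + q_C) = 0.
Corvus's profit: π_C = (480 - 2Q)q_C - (202q_C). Setting ∂π_C/∂q_C = 0: 278 - 4q_C - 2(q_Y + q_U) = 0.
Adding the 3 first-order conditions: 914 − 8Q = 0, so Q = 457/4.
Back-substituting: q_Y = (269 − 457/2)/2 = 81/4, q_U = (367 − 457/2)/2 = 277/4, q_C = (278 − 457/2)/2 = 99/4.
Total output Q = 81/4 + 277/4 + 99/4 = 457/4.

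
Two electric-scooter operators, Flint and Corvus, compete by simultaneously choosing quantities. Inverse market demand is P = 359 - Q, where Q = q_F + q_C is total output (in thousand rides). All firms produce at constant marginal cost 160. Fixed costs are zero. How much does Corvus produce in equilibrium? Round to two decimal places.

Each firm earns π_i = (359 - Q)q_i - 160q_i.
Setting ∂π_i/∂q_i = 0 with rivals' quantities fixed: 199 - 2q_i - q_j = 0.
With identical firms every q_j equals q_i, so q_j = q_i and 199 = 3q_i, giving q_i = 199/3.

66.33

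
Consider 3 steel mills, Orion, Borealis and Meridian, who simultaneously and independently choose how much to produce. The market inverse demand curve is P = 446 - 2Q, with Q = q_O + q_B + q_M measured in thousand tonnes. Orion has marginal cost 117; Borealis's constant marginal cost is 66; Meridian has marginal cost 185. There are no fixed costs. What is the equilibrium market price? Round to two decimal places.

203.50

Orion's profit: π_O = (446 - 2Q)q_O - (117q_O). Setting ∂π_O/∂q_O = 0: 329 - 4q_O - 2(q_B + q_M) = 0.
Borealis's profit: π_B = (446 - 2Q)q_B - (66q_B). Setting ∂π_B/∂q_B = 0: 380 - 4q_B - 2(q_O + q_M) = 0.
Meridian's first-order condition: 261 - 4q_M - 2(q_O + q_B) = 0.
Adding the 3 first-order conditions: 970 − 8Q = 0, so Q = 485/4.
Back-substituting: q_O = (329 − 485/2)/2 = 173/4, q_B = (380 − 485/2)/2 = 275/4, q_M = (261 − 485/2)/2 = 37/4.
Total output Q = 485/4, so price P = 446 - 2·(485/4) = 407/2.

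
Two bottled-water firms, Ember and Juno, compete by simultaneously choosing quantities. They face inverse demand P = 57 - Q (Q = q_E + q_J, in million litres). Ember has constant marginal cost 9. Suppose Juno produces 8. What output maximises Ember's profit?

With the rival's output fixed at 8, Ember's profit is π_E = (57 - 8 - q_E)q_E - (9q_E) = (49 - q_E)q_E - (9q_E).
∂π_E/∂q_E = 40 - 2q_E = 0, so q_E = 20.

20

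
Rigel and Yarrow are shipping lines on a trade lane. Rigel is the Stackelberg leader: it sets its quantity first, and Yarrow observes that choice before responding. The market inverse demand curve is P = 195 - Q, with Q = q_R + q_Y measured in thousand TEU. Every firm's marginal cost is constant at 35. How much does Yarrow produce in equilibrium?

40

The follower Yarrow best-responds to any q_R: π_Y = (195 - Q)q_Y - 35q_Y.
Setting the follower's marginal profit to zero, 160 - q_R - 2q_Y = 0, i.e. q_Y = (160 - q_R)/2.
The leader anticipates this reaction. Substituting into P = 195 - Q gives P = 115 - (1/2)q_R, so π_R = (115 - (1/2)q_R)q_R - 35q_R.
The leader's first-order condition 80 - q_R = 0 yields q_R = 80.
Then q_Y = (160 - 80)/2 = 40.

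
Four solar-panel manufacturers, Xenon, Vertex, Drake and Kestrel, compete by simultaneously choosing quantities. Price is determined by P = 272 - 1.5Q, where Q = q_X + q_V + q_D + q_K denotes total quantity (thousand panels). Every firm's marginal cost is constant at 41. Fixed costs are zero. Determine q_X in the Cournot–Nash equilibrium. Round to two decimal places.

30.80

Each firm earns π_i = (272 - 1.5Q)q_i - 41q_i.
Setting ∂π_i/∂q_i = 0 with rivals' quantities fixed: 231 - 3q_i - (3/2)·Σ_{j≠i} q_j = 0.
With identical firms every q_j equals q_i, so Σ_{j≠i} q_j = 3q_i and 231 = (15/2)q_i, giving q_i = 154/5.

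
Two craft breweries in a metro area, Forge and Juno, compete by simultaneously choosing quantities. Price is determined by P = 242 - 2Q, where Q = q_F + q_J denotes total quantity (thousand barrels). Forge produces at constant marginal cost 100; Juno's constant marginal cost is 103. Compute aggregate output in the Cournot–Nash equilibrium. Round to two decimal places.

Forge's profit: π_F = (242 - 2Q)q_F - (100q_F). Setting ∂π_F/∂q_F = 0: 142 - 4q_F - 2(q_J) = 0.
Juno's profit: π_J = (242 - 2Q)q_J - (103q_J). Setting ∂π_J/∂q_J = 0: 139 - 4q_J - 2(q_F) = 0.
Rearranging gives the reaction functions q_F = (142 - 2q_J)/4 and q_J = (139 - 2q_F)/4.
Substituting one into the other gives q_F = 145/6 and q_J = 68/3.
Total output Q = 145/6 + 68/3 = 281/6.

46.83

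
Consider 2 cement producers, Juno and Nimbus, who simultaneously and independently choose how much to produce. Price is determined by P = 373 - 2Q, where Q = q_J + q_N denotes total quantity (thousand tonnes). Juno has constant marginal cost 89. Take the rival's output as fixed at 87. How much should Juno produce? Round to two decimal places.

With the rival's output fixed at 87, Juno's profit is π_J = (373 - 2·87 - 2q_J)q_J - (89q_J) = (199 - 2q_J)q_J - (89q_J).
∂π_J/∂q_J = 110 - 4q_J = 0, so q_J = 55/2.

27.50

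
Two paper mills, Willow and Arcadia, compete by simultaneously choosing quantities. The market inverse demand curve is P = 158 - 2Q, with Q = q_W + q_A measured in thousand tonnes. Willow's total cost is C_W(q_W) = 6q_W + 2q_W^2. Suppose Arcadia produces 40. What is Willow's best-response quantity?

9

With the rival's output fixed at 40, Willow's profit is π_W = (158 - 2·40 - 2q_W)q_W - (6q_W + 2q_W²) = (78 - 2q_W)q_W - (6q_W + 2q_W²).
∂π_W/∂q_W = 72 - 8q_W = 0, so q_W = 9.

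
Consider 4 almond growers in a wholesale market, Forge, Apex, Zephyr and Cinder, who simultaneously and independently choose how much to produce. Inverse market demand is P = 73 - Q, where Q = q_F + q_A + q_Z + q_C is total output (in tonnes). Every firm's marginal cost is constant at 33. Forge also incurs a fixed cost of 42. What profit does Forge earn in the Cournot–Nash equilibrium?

A representative firm's profit is π_i = q_i(73 - Q) - 33q_i.
First-order condition (treating rivals' output as given): 40 - 2q_i - Σ_{j≠i} q_j = 0.
With identical firms every q_j equals q_i, so Σ_{j≠i} q_j = 3q_i and 40 = 5q_i, giving q_i = 8.
Price P = 73 - 32 = 41.
Forge's profit: (41 - 33)·8 - 42 = 22.

22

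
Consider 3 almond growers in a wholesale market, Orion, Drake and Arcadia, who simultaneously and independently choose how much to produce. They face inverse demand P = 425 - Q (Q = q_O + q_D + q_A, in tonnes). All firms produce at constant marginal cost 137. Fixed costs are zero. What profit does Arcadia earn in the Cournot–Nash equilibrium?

5184

Each firm earns π_i = (425 - Q)q_i - 137q_i.
First-order condition (treating rivals' output as given): 288 - 2q_i - Σ_{j≠i} q_j = 0.
By symmetry each firm produces the same amount; substituting Σ_{j≠i} q_j = 2q_i yields q_i = 288/4 = 72.
Price P = 425 - 216 = 209.
Arcadia's profit: (209 - 137)·72 = 5184.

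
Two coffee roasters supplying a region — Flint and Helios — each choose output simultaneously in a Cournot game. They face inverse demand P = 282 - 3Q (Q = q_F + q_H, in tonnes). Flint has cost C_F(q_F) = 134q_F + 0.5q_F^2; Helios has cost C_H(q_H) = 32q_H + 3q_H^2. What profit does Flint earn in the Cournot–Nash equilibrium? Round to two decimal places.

655.00

Flint's profit: π_F = (282 - 3Q)q_F - (134q_F + (1/2)q_F²). Setting ∂π_F/∂q_F = 0: 148 - 7q_F - 3(q_H) = 0.
Helios's first-order condition: 250 - 12q_H - 3(q_F) = 0.
Rearranging gives the reaction functions q_F = (148 - 3q_H)/7 and q_H = (250 - 3q_F)/12.
Solving the pair: q_F = 342/25, q_H = 1306/75.
Price P = 282 - 3·31.0933 = 188.7200.
Flint's profit: 188.7200·(342/25) - 134·(342/25) - (1/2)(342/25)² = 654.9984.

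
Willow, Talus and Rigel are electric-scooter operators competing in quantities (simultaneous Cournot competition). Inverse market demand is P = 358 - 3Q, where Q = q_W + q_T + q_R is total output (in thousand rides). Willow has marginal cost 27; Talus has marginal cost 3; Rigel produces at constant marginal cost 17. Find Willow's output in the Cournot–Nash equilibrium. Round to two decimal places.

24.75

Willow's profit: π_W = (358 - 3Q)q_W - (27q_W). Setting ∂π_W/∂q_W = 0: 331 - 6q_W - 3(q_T + q_R) = 0.
Talus's first-order condition: 355 - 6q_T - 3(q_W + q_R) = 0.
Rigel's first-order condition: 341 - 6q_R - 3(q_W + q_T) = 0.
Adding the 3 first-order conditions: 1027 − 12Q = 0, so Q = 1027/12.
Back-substituting: q_W = (331 − 1027/4)/3 = 99/4, q_T = (355 − 1027/4)/3 = 131/4, q_R = (341 − 1027/4)/3 = 337/12.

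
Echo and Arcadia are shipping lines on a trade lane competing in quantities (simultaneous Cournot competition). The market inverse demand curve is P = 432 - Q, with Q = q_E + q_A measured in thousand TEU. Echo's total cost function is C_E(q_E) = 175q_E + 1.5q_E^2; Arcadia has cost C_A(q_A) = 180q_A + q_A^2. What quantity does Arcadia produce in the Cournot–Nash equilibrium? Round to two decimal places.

Echo's profit: π_E = (432 - Q)q_E - (175q_E + (3/2)q_E²). Setting ∂π_E/∂q_E = 0: 257 - 5q_E - (q_A) = 0.
Arcadia's first-order condition: 252 - 4q_A - (q_E) = 0.
So q_E = (257 - q_A)/5 and q_A = (252 - q_E)/4.
Substituting one into the other gives q_E = 776/19 and q_A = 1003/19.

52.79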